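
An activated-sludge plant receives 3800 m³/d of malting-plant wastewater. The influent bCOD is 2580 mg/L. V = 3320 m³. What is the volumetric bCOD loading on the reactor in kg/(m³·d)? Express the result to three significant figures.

L_v ≈ 2.95 kg bCOD/(m³·d)

L_v = Q S₀ / V = 3800 × 2580 × 10⁻³ / 3320 = 2.953 kg/(m³·d).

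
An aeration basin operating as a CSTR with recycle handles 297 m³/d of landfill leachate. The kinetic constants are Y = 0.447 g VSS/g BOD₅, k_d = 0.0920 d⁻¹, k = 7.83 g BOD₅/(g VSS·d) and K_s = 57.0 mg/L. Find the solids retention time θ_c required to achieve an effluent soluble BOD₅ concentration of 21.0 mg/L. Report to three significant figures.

From 1/θ_c = Y·k·S/(K_s + S) − k_d: Y·k·S/(K_s+S) = 0.447 × 7.83 × 21.0 / (57.0 + 21.0) = 0.9423 d⁻¹.
1/θ_c = 0.9423 − 0.0920 = 0.8503 d⁻¹, so θ_c = 1.176 d.

θ_c ≈ 1.18 d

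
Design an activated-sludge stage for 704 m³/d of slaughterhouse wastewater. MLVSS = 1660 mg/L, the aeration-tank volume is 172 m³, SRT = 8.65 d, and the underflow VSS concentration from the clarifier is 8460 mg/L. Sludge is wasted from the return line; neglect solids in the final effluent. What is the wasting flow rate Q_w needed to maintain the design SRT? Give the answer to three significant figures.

θ_c = V·X/(Q_w·X_r) when wasting from the recycle, so Q_w = V·X/(θ_c·X_r) = 172.0 × 1660 / (8.65 × 8460) = 3.902 m³/d.

Q_w ≈ 3.90 m³/d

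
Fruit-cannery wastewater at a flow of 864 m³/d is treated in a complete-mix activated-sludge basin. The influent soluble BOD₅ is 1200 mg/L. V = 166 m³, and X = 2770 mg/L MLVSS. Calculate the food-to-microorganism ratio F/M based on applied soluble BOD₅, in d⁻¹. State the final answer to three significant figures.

F/M = applied load / biomass = Q·S₀/(V·X) = 864 × 1200 / (166.0 × 2770) = 2.255 d⁻¹.

F/M ≈ 2.25 d⁻¹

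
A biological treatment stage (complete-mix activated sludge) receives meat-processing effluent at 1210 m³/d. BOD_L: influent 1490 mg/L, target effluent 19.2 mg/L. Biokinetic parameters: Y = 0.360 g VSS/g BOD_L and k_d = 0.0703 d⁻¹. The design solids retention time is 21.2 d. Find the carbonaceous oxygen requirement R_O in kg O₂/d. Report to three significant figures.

Correct the yield for decay: Y_obs = Y/(1 + k_d θ_c) = 0.360 / (1 + 0.0703 × 21.2) = 0.360 / 2.490 = 0.1446.
ΔS = 1490 − 19.2 = 1471 mg/L, so the substrate removal rate is 1210 × 1471/1000 = 1780 kg BOD_L/d.
Net sludge production P_X = 0.1446 × 1780 = 257.3 kg VSS/d.
R_O = Q·(S₀ − S) − 1.42·P_X = 1780 − 1.42 × 257.3 = 1414 kg O₂/d.

R_O ≈ 1410 kg O₂/d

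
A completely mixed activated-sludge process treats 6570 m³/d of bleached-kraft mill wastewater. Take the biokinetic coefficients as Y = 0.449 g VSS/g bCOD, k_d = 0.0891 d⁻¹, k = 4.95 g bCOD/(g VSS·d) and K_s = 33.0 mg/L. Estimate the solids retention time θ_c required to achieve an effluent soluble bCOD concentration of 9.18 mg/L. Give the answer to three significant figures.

From 1/θ_c = Y·k·S/(K_s + S) − k_d: Y·k·S/(K_s+S) = 0.449 × 4.95 × 9.18 / (33.0 + 9.18) = 0.4837 d⁻¹.
1/θ_c = 0.4837 − 0.0891 = 0.3946 d⁻¹, so θ_c = 2.534 d.

θ_c ≈ 2.53 d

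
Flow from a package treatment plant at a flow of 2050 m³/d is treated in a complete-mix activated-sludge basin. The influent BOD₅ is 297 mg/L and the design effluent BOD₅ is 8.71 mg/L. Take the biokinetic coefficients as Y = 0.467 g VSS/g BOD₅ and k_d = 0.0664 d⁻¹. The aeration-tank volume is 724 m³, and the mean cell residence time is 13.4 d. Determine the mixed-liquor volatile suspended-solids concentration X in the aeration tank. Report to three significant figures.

Solving the biomass balance for X: X = Y Q (S₀−S) θ_c / [V (1+k_d θ_c)] = 0.467 × 2050 × (297 − 8.71) × 13.4 / [724 × (1 + 0.0664 × 13.4)] = 2703 mg/L.

X ≈ 2700 mg/L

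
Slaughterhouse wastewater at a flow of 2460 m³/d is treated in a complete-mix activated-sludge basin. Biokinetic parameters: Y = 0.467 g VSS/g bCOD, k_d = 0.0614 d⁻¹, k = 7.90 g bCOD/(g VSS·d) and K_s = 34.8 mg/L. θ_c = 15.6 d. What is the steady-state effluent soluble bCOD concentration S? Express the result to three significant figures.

S ≈ 1.23 mg/L

From the Monod/SRT balance for a CMAS, S = K_s·(1+k_d θ_c)/[θ_c·(Y k − k_d) − 1] = 34.8 × (1 + 0.0614 × 15.6) / [15.6 × (0.467 × 7.90 − 0.0614) − 1] = 68.13 / 55.60 = 1.226 mg/L.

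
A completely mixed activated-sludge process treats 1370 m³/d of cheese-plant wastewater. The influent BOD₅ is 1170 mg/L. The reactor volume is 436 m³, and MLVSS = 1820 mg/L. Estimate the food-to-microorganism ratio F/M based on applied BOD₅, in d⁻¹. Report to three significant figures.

F/M ≈ 2.02 d⁻¹

F/M = Q·S₀ / (V·X) = 1370 × 1170 / (436.0 × 1820) = 2.020 g BOD₅·(g VSS·d)⁻¹.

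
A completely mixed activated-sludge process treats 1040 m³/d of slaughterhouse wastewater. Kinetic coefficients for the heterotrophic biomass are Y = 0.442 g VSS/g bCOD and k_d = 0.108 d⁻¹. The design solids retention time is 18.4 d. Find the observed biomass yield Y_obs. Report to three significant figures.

Y_obs ≈ 0.148 g VSS/g bCOD

Observed yield with endogenous decay: Y_obs = Y / (1 + k_d·θ_c) = 0.442 / (1 + 0.108 × 18.4) = 0.442 / 2.987 = 0.1480 g VSS/g bCOD.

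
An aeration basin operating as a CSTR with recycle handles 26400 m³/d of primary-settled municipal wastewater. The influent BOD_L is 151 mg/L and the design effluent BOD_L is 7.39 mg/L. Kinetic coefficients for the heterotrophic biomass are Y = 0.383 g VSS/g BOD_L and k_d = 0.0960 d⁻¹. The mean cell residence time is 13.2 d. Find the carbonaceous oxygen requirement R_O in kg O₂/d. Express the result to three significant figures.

R_O ≈ 2880 kg O₂/d

Y_obs = Y / (1 + k_d θ_c) = 0.383 / (1 + 0.0960 × 13.2) = 0.383 / 2.267 = 0.1689.
Q·(S₀ − S) = 26400 × (151 − 7.39) × 10⁻³ = 3791 kg/d removed.
Biomass synthesised: P_X = Y_obs × 3791 = 640.5 kg VSS/d.
Carbonaceous O₂ demand = substrate oxidised − cell-mass equivalent = 3791 − 1.42 × 640.5 = 2882 kg O₂/d.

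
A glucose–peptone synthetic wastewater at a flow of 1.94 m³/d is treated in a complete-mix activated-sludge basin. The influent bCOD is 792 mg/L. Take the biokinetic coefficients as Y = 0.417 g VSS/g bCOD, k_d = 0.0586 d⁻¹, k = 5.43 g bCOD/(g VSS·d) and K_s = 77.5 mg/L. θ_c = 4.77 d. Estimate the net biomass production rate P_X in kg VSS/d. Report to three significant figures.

P_X ≈ 0.494 kg VSS/d

From the Monod/SRT balance for a CMAS, S = K_s·(1+k_d θ_c)/[θ_c·(Y k − k_d) − 1] = 77.5 × (1 + 0.0586 × 4.77) / [4.77 × (0.417 × 5.43 − 0.0586) − 1] = 99.16 / 9.521 = 10.41 mg/L.
The observed yield is Y_obs = Y/(1 + k_d·θ_c) = 0.417 / (1 + 0.0586 × 4.77) = 0.417 / 1.280 = 0.3259 g VSS per g bCOD removed.
Mass of bCOD removed per day: Q(S₀ − S) = 1.94 × 781.6 g/m³ = 1.516 kg/d.
P_X = Y_obs · Q(S₀ − S) = 0.3259 × 1.516 = 0.4942 kg VSS/d.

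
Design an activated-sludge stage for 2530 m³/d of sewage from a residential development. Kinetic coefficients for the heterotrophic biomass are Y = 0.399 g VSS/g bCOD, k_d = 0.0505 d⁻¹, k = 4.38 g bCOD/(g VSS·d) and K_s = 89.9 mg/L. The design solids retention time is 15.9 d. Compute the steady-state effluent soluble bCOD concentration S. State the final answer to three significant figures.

For a completely mixed reactor with recycle the Lawrence–McCarty relation gives S = K_s·(1 + k_d·θ_c) / [θ_c·(Y·k − k_d) − 1] = 89.9 × (1 + 0.0505 × 15.9) / [15.9 × (0.399 × 4.38 − 0.0505) − 1] = 162.1 / 25.98 = 6.238 mg/L.

S ≈ 6.24 mg/L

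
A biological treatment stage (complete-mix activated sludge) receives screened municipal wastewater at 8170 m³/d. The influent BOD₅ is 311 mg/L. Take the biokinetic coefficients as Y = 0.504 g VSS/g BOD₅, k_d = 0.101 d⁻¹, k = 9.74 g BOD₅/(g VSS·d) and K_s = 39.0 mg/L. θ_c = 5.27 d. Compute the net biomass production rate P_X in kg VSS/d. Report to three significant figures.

P_X ≈ 829 kg VSS/d

From the Monod/SRT balance for a CMAS, S = K_s·(1+k_d θ_c)/[θ_c·(Y k − k_d) − 1] = 39.0 × (1 + 0.101 × 5.27) / [5.27 × (0.504 × 9.74 − 0.101) − 1] = 59.76 / 24.34 = 2.455 mg/L.
Y_obs = Y / (1 + k_d θ_c) = 0.504 / (1 + 0.101 × 5.27) = 0.504 / 1.532 = 0.3289.
Q·(S₀ − S) = 8170 × (311 − 2.46) × 10⁻³ = 2521 kg/d removed.
Biomass produced: P_X = Y_obs·Q·ΔS = 0.3289 × 2521 ≈ 829.1 kg VSS/d.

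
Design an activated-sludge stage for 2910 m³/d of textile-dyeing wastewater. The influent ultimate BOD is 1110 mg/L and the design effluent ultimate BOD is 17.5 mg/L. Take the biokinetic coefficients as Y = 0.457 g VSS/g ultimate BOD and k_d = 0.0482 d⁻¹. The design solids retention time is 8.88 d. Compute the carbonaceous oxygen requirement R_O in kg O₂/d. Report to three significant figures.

R_O ≈ 1730 kg O₂/d

Y_obs = Y / (1 + k_d θ_c) = 0.457 / (1 + 0.0482 × 8.88) = 0.457 / 1.428 = 0.3200.
Mass of ultimate BOD removed per day: Q(S₀ − S) = 2910 × 1092 g/m³ = 3179 kg/d.
Net sludge production P_X = 0.3200 × 3179 = 1017 kg VSS/d.
R_O = Q·(S₀ − S) − 1.42·P_X = 3179 − 1.42 × 1017 = 1734 kg O₂/d.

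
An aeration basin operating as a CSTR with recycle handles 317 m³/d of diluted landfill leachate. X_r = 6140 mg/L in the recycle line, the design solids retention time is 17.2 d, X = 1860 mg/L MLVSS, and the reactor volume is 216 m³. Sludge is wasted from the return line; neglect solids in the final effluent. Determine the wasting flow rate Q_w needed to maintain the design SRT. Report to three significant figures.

Q_w ≈ 3.80 m³/d

Wasting from the return line (neglecting effluent solids): Q_w = V·X / (θ_c·X_r) = 216.0 × 1860 / (17.2 × 6140) = 3.804 m³/d.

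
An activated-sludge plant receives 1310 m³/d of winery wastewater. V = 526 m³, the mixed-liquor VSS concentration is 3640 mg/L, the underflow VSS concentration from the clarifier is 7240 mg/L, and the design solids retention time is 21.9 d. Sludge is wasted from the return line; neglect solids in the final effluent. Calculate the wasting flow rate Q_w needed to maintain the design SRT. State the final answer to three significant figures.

Q_w ≈ 12.1 m³/d

Q_w = (V·X)/(θ_c X_r) = 526.0 × 3640 / (21.9 × 7240) = 12.08 m³/d.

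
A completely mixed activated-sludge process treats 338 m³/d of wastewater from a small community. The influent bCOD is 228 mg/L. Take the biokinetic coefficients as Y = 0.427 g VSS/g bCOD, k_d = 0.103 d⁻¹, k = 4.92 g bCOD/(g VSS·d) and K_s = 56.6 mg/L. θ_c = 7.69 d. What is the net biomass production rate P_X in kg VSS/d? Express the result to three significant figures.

From the Monod/SRT balance for a CMAS, S = K_s·(1+k_d θ_c)/[θ_c·(Y k − k_d) − 1] = 56.6 × (1 + 0.103 × 7.69) / [7.69 × (0.427 × 4.92 − 0.103) − 1] = 101.4 / 14.36 = 7.062 mg/L.
Y_obs = Y / (1 + k_d θ_c) = 0.427 / (1 + 0.103 × 7.69) = 0.427 / 1.792 = 0.2383.
Q·(S₀ − S) = 338 × (228 − 7.06) × 10⁻³ = 74.68 kg/d removed.
Biomass produced: P_X = Y_obs·Q·ΔS = 0.2383 × 74.68 ≈ 17.79 kg VSS/d.

P_X ≈ 17.8 kg VSS/d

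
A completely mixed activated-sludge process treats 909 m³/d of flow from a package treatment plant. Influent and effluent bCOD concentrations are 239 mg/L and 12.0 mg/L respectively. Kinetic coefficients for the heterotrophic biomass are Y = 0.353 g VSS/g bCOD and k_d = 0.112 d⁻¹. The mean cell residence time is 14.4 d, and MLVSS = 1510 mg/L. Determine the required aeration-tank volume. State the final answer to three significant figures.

V ≈ 266 m³

From the SRT design equation V = Y Q (S₀−S) θ_c / [X (1 + k_d θ_c)] = 0.353 × 909 × (239 − 12.0) × 14.4 / [1510 × (1 + 0.112 × 14.4)] = 1.05×10^6 / 3945 = 265.9 m³.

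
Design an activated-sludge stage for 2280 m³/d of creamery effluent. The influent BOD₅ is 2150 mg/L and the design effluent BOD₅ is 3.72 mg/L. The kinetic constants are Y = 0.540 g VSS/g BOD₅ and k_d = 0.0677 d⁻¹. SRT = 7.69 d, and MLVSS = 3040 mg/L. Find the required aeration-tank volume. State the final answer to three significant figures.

V ≈ 4400 m³

From the SRT design equation V = Y Q (S₀−S) θ_c / [X (1 + k_d θ_c)] = 0.540 × 2280 × (2150 − 3.72) × 7.69 / [3040 × (1 + 0.0677 × 7.69)] = 2.03×10^7 / 4623 = 4396 m³.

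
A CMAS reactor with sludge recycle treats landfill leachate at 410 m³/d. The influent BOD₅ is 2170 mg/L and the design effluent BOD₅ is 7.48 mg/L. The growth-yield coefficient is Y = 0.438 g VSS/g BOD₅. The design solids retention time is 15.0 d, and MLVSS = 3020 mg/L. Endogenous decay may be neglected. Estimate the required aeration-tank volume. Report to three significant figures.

V ≈ 1930 m³

Biomass mass balance (decay neglected): V·X = Y·Q·(S₀ − S)·θ_c, so V = 0.438 × 410 × (2170 − 7.48) × 15.0 / 3020 = 1929 m³.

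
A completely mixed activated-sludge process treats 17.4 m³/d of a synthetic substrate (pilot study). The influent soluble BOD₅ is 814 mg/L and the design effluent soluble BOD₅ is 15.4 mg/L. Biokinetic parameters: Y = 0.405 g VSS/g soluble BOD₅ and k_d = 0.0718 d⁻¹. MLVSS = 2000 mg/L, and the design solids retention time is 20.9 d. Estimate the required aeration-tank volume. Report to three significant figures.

Steady-state biomass mass balance: V·X·(1 + k_d·θ_c) = Y·Q·(S₀ − S)·θ_c, so V = 0.405 × 17.4 × (814 − 15.4) × 20.9 / [2000 × (1 + 0.0718 × 20.9)] = 1.18×10^5 / 5001 = 23.52 m³.

V ≈ 23.5 m³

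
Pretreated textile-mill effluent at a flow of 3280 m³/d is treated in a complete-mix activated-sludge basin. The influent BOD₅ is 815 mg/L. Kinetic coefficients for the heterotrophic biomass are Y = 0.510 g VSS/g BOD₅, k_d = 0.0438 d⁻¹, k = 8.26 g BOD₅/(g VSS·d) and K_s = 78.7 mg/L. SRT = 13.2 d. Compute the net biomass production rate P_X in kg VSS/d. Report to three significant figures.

For a completely mixed reactor with recycle the Lawrence–McCarty relation gives S = K_s·(1 + k_d·θ_c) / [θ_c·(Y·k − k_d) − 1] = 78.7 × (1 + 0.0438 × 13.2) / [13.2 × (0.510 × 8.26 − 0.0438) − 1] = 124.2 / 54.03 = 2.299 mg/L.
Observed yield with endogenous decay: Y_obs = Y / (1 + k_d·θ_c) = 0.510 / (1 + 0.0438 × 13.2) = 0.510 / 1.578 = 0.3232 g VSS/g BOD₅.
Q·(S₀ − S) = 3280 × (815 − 2.30) × 10⁻³ = 2666 kg/d removed.
Net biomass production P_X = Y_obs × Q·(S₀ − S) = 0.3232 × 2666 = 861.4 kg VSS/d.

P_X ≈ 861 kg VSS/d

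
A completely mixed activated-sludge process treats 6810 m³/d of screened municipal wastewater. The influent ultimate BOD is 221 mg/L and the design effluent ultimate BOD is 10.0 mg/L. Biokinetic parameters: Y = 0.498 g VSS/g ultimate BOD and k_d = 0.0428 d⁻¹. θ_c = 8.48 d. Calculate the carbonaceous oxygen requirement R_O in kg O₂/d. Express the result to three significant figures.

Y_obs = Y / (1 + k_d θ_c) = 0.498 / (1 + 0.0428 × 8.48) = 0.498 / 1.363 = 0.3654.
Substrate removed = Q·(S₀ − S) = 6810 m³/d × (221 − 10.0) g/m³ = 1.44×10^6 g/d = 1437 kg/d.
Net sludge production P_X = 0.3654 × 1437 = 525.0 kg VSS/d.
R_O = Q·(S₀ − S) − 1.42·P_X = 1437 − 1.42 × 525.0 = 691.4 kg O₂/d.

R_O ≈ 691 kg O₂/d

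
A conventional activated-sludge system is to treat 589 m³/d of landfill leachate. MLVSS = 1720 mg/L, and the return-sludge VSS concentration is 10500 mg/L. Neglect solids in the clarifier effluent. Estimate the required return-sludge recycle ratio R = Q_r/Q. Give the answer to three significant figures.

Mass balance around the secondary clarifier (neglecting effluent solids): R = X / (X_r − X) = 1720 / (10500 − 1720) = 0.1959.

R ≈ 0.196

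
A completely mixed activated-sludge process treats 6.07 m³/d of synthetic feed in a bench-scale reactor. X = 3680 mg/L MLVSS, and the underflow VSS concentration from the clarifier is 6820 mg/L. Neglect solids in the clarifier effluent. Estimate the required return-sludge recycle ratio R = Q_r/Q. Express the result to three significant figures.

Mass balance around the secondary clarifier (neglecting effluent solids): R = X / (X_r − X) = 3680 / (6820 − 3680) = 1.172.

R ≈ 1.17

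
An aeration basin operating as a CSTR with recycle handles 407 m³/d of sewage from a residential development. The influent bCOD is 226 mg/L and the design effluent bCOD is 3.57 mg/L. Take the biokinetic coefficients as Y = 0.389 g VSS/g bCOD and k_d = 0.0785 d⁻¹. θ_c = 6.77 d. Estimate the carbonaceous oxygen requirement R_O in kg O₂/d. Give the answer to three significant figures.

R_O ≈ 57.9 kg O₂/d

The observed yield is Y_obs = Y/(1 + k_d·θ_c) = 0.389 / (1 + 0.0785 × 6.77) = 0.389 / 1.531 = 0.2540 g VSS per g bCOD removed.
Q·(S₀ − S) = 407 × (226 − 3.57) × 10⁻³ = 90.53 kg/d removed.
P_X = Y_obs·Q·(S₀ − S) = 0.2540 × 90.53 = 23.00 kg VSS/d.
R_O = Q·(S₀ − S) − 1.42·P_X = 90.53 − 1.42 × 23.00 = 57.88 kg O₂/d.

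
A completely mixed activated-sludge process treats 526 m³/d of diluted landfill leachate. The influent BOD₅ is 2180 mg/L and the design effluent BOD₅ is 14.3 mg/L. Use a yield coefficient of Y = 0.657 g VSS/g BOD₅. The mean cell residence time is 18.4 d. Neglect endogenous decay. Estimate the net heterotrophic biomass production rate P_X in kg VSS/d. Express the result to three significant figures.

With endogenous decay neglected, the observed yield equals the true yield: Y_obs = Y = 0.657 g VSS/g BOD₅.
Mass of BOD₅ removed per day: Q(S₀ − S) = 526 × 2166 g/m³ = 1139 kg/d.
So the net sludge growth is P_X = 0.6570 × 1139 = 748.4 kg VSS/d.

P_X ≈ 748 kg VSS/d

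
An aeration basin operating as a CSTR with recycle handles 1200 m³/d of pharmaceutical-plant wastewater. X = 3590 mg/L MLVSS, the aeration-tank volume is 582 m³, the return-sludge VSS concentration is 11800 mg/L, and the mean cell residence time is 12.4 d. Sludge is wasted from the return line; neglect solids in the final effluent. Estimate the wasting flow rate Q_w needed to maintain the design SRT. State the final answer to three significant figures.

Q_w ≈ 14.3 m³/d

Wasting from the return line (neglecting effluent solids): Q_w = V·X / (θ_c·X_r) = 582.0 × 3590 / (12.4 × 11800) = 14.28 m³/d.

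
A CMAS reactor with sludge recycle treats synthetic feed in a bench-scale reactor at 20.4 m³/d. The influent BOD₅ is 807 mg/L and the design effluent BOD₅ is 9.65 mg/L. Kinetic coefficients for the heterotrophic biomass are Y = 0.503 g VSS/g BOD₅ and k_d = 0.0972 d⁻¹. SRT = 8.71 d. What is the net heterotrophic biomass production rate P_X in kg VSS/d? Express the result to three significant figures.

P_X ≈ 4.43 kg VSS/d

Observed yield with endogenous decay: Y_obs = Y / (1 + k_d·θ_c) = 0.503 / (1 + 0.0972 × 8.71) = 0.503 / 1.847 = 0.2724 g VSS/g BOD₅.
Mass of BOD₅ removed per day: Q(S₀ − S) = 20.4 × 797.4 g/m³ = 16.27 kg/d.
So the net sludge growth is P_X = 0.2724 × 16.27 = 4.431 kg VSS/d.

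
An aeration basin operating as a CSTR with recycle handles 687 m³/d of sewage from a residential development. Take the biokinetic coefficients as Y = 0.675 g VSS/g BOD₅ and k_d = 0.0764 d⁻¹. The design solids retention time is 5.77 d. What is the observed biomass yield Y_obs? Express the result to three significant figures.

Y_obs ≈ 0.468 g VSS/g BOD₅

The observed yield is Y_obs = Y/(1 + k_d·θ_c) = 0.675 / (1 + 0.0764 × 5.77) = 0.675 / 1.441 = 0.4685 g VSS per g BOD₅ removed.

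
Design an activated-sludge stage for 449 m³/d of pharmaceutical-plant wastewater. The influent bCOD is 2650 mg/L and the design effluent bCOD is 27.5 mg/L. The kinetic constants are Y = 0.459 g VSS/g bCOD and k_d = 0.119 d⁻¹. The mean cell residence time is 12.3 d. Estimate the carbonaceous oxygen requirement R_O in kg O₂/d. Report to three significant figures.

R_O ≈ 866 kg O₂/d

Correct the yield for decay: Y_obs = Y/(1 + k_d θ_c) = 0.459 / (1 + 0.119 × 12.3) = 0.459 / 2.464 = 0.1863.
Mass of bCOD removed per day: Q(S₀ − S) = 449 × 2622 g/m³ = 1178 kg/d.
P_X = Y_obs·Q·(S₀ − S) = 0.1863 × 1178 = 219.4 kg VSS/d.
R_O = Q·(S₀ − S) − 1.42·P_X = 1178 − 1.42 × 219.4 = 866.0 kg O₂/d.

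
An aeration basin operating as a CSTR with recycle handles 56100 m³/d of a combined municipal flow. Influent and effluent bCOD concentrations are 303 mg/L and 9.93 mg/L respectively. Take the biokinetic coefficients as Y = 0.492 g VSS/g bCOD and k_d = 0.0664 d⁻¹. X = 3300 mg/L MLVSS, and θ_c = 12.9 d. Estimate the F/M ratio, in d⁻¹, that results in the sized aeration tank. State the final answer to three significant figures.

F/M ≈ 0.302 d⁻¹

Steady-state biomass mass balance: V·X·(1 + k_d·θ_c) = Y·Q·(S₀ − S)·θ_c, so V = 0.492 × 56100 × (303 − 9.93) × 12.9 / [3300 × (1 + 0.0664 × 12.9)] = 1.04×10^8 / 6127 = 17032 m³.
Food-to-microorganism ratio F/M = Q S₀ / (V X) = 56100 × 303 / (17032 × 3300) = 0.3024 d⁻¹.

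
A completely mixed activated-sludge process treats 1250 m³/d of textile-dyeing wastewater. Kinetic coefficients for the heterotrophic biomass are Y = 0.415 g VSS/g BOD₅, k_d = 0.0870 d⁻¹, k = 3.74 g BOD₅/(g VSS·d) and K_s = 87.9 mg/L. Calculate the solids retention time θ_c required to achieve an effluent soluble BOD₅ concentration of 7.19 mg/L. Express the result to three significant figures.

θ_c ≈ 32.9 d

At the target effluent, Y k S/(K_s+S) = 0.415×3.74×7.19/95.09 = 0.1174 d⁻¹.
θ_c = 1/(μ − k_d) = 1/(0.1174 − 0.0870) = 1/0.03036 = 32.94 d.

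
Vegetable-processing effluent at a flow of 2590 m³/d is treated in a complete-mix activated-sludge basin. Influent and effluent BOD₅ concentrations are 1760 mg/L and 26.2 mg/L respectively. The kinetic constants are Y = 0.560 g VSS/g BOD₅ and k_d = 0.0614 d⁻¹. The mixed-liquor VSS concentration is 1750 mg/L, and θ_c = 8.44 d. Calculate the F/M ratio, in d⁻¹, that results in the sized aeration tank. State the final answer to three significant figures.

Rearranging the biomass balance for a CMAS with decay, V = Y·Q·ΔS·θ_c / [X·(1+k_d θ_c)] = 0.560 × 2590 × (1760 − 26.2) × 8.44 / [1750 × (1 + 0.0614 × 8.44)] = 2.12×10^7 / 2657 = 7988 m³.
Food-to-microorganism ratio F/M = Q S₀ / (V X) = 2590 × 1760 / (7988 × 1750) = 0.3261 d⁻¹.

F/M ≈ 0.326 d⁻¹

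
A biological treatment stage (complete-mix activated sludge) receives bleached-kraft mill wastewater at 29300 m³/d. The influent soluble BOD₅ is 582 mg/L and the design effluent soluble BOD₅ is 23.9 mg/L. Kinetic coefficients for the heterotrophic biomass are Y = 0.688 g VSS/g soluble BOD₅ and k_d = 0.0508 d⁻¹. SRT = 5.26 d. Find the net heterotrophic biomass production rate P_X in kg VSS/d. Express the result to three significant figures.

P_X ≈ 8880 kg VSS/d

The observed yield is Y_obs = Y/(1 + k_d·θ_c) = 0.688 / (1 + 0.0508 × 5.26) = 0.688 / 1.267 = 0.5429 g VSS per g soluble BOD₅ removed.
ΔS = 582 − 23.9 = 558.1 mg/L, so the substrate removal rate is 29300 × 558.1/1000 = 16352 kg soluble BOD₅/d.
Biomass produced: P_X = Y_obs·Q·ΔS = 0.5429 × 16352 ≈ 8878 kg VSS/d.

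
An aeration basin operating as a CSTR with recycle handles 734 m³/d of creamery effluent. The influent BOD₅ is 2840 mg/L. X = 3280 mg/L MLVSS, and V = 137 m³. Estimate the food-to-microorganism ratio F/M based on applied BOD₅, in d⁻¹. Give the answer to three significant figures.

Food-to-microorganism ratio F/M = Q S₀ / (V X) = 734 × 2840 / (137.0 × 3280) = 4.639 d⁻¹.

F/M ≈ 4.64 d⁻¹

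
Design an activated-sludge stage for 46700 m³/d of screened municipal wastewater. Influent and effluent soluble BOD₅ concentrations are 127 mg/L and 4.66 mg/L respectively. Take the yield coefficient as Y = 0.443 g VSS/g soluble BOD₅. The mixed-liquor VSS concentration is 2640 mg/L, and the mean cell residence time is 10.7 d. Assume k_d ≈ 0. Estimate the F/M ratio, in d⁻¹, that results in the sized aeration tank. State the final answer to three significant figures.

V·X = Y·Q·ΔS·θ_c gives V = 0.443 × 46700 × (127 − 4.66) × 10.7 / 2640 = 10258 m³.
F/M = Q·S₀ / (V·X) = 46700 × 127 / (10258 × 2640) = 0.2190 g soluble BOD₅·(g VSS·d)⁻¹.

F/M ≈ 0.219 d⁻¹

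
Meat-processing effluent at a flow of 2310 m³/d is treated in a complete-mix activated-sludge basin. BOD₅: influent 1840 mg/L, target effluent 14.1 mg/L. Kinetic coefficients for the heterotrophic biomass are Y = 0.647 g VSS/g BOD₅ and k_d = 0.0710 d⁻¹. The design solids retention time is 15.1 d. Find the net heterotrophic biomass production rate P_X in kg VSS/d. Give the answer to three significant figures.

Y_obs = Y / (1 + k_d θ_c) = 0.647 / (1 + 0.0710 × 15.1) = 0.647 / 2.072 = 0.3122.
Mass of BOD₅ removed per day: Q(S₀ − S) = 2310 × 1826 g/m³ = 4218 kg/d.
So the net sludge growth is P_X = 0.3122 × 4218 = 1317 kg VSS/d.

P_X ≈ 1320 kg VSS/d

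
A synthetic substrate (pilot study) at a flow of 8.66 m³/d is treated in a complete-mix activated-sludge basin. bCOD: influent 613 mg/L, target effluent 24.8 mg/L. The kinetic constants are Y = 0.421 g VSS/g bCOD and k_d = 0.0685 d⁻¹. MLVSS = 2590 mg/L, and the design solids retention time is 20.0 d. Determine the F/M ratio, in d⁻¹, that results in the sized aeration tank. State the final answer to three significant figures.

F/M ≈ 0.293 d⁻¹

From the SRT design equation V = Y Q (S₀−S) θ_c / [X (1 + k_d θ_c)] = 0.421 × 8.66 × (613 − 24.8) × 20.0 / [2590 × (1 + 0.0685 × 20.0)] = 4.29×10^4 / 6138 = 6.987 m³.
Food-to-microorganism ratio F/M = Q S₀ / (V X) = 8.66 × 613 / (6.987 × 2590) = 0.2933 d⁻¹.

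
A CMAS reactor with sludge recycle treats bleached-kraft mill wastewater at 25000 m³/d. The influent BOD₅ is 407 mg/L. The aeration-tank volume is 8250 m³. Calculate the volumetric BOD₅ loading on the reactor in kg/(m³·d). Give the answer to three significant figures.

L_v = Q S₀ / V = 25000 × 407 × 10⁻³ / 8250 = 1.233 kg/(m³·d).

L_v ≈ 1.23 kg BOD₅/(m³·d)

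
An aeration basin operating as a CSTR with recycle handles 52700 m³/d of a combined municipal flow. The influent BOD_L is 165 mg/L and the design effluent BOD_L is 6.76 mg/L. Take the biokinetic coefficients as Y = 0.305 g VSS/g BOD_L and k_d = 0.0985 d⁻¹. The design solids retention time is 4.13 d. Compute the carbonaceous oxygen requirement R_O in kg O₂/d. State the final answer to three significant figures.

Correct the yield for decay: Y_obs = Y/(1 + k_d θ_c) = 0.305 / (1 + 0.0985 × 4.13) = 0.305 / 1.407 = 0.2168.
ΔS = 165 − 6.76 = 158.2 mg/L, so the substrate removal rate is 52700 × 158.2/1000 = 8339 kg BOD_L/d.
Net sludge production P_X = 0.2168 × 8339 = 1808 kg VSS/d.
R_O = Q·(S₀ − S) − 1.42·P_X = 8339 − 1.42 × 1808 = 5772 kg O₂/d.

R_O ≈ 5770 kg O₂/d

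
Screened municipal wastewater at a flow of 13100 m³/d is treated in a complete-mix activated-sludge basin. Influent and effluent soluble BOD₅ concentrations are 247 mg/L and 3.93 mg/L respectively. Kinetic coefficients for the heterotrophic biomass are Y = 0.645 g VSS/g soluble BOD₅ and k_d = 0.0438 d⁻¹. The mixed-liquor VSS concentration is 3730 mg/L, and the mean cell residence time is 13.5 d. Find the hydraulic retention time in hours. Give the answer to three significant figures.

τ ≈ 8.56 h

Rearranging the biomass balance for a CMAS with decay, V = Y·Q·ΔS·θ_c / [X·(1+k_d θ_c)] = 0.645 × 13100 × (247 − 3.93) × 13.5 / [3730 × (1 + 0.0438 × 13.5)] = 2.77×10^7 / 5936 = 4671 m³.
Hydraulic retention time τ = V/Q = 4671 / 13100 = 0.3566 d = 8.558 h.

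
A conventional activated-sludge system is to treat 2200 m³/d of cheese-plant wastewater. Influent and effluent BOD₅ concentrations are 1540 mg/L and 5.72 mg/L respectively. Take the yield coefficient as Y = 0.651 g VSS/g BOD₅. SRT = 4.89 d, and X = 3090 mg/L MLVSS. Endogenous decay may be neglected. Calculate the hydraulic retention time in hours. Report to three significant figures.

With k_d = 0 the design equation reduces to V = Y Q (S₀−S) θ_c / X = 0.651 × 2200 × (1540 − 5.72) × 4.89 / 3090 = 3477 m³.
τ = V/Q = 3477/2200 = 1.581 d, or 37.94 h.

τ ≈ 37.9 h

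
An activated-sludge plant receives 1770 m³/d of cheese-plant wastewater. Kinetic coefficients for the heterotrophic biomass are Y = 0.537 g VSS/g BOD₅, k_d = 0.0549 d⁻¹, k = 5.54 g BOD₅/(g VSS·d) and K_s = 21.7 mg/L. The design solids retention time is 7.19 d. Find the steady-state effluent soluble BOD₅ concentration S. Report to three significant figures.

S ≈ 1.51 mg/L

Effluent substrate depends only on kinetics and SRT: S = K_s(1 + k_d θ_c) / [θ_c(Yk − k_d) − 1] = 21.7 × (1 + 0.0549 × 7.19) / [7.19 × (0.537 × 5.54 − 0.0549) − 1] = 30.27 / 20.00 = 1.514 mg/L.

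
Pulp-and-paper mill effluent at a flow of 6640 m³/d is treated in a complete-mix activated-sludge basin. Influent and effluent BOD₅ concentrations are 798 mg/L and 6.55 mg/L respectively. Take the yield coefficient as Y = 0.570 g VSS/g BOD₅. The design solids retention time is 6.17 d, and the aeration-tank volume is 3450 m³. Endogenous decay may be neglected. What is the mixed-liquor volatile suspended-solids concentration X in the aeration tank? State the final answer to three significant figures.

X ≈ 5360 mg/L

X = Y·Q·ΔS·θ_c / V = 0.570 × 6640 × (798 − 6.55) × 6.17 / 3450 = 5357 mg/L.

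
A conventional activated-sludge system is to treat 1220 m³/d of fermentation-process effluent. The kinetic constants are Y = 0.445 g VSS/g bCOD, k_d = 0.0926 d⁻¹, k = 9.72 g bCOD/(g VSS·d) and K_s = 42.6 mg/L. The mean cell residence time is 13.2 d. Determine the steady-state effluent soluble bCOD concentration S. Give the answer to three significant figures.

Effluent substrate depends only on kinetics and SRT: S = K_s(1 + k_d θ_c) / [θ_c(Yk − k_d) − 1] = 42.6 × (1 + 0.0926 × 13.2) / [13.2 × (0.445 × 9.72 − 0.0926) − 1] = 94.67 / 54.87 = 1.725 mg/L.

S ≈ 1.73 mg/L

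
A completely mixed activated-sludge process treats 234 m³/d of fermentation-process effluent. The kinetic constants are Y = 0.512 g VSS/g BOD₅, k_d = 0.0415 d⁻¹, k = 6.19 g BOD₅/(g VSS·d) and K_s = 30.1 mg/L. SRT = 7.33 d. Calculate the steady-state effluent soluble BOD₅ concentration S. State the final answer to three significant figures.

S ≈ 1.79 mg/L

For a completely mixed reactor with recycle the Lawrence–McCarty relation gives S = K_s·(1 + k_d·θ_c) / [θ_c·(Y·k − k_d) − 1] = 30.1 × (1 + 0.0415 × 7.33) / [7.33 × (0.512 × 6.19 − 0.0415) − 1] = 39.26 / 21.93 = 1.790 mg/L.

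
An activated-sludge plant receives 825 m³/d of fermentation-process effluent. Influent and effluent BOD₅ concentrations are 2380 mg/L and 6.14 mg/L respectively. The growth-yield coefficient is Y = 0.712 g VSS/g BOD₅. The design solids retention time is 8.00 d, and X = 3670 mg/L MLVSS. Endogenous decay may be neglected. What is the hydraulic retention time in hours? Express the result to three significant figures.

Biomass mass balance (decay neglected): V·X = Y·Q·(S₀ − S)·θ_c, so V = 0.712 × 825 × (2380 − 6.14) × 8.00 / 3670 = 3040 m³.
Hydraulic retention time τ = V/Q = 3040 / 825 = 3.684 d = 88.42 h.

τ ≈ 88.4 h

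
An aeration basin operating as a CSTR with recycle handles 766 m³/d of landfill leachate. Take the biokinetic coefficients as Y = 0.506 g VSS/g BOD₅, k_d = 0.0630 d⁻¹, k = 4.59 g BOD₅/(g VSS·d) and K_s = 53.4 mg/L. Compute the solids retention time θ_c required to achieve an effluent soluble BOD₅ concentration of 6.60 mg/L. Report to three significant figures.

θ_c ≈ 5.20 d

From 1/θ_c = Y·k·S/(K_s + S) − k_d: Y·k·S/(K_s+S) = 0.506 × 4.59 × 6.60 / (53.4 + 6.60) = 0.2555 d⁻¹.
1/θ_c = 0.2555 − 0.0630 = 0.1925 d⁻¹, so θ_c = 5.195 d.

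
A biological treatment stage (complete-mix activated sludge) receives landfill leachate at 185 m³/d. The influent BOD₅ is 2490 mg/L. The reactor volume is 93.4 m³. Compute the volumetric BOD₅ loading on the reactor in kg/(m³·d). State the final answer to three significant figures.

L_v ≈ 4.93 kg BOD₅/(m³·d)

Volumetric loading L_v = Q·S₀ / V = 185 × 2490 g/m³ / 93.40 m³ = 4932 g/(m³·d) = 4.932 kg BOD₅/(m³·d).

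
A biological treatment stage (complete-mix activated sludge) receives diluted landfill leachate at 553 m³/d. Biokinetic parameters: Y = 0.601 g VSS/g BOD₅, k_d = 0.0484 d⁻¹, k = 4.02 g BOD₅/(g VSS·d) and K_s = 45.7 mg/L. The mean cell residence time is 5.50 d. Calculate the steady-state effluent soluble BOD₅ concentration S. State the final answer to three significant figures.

S ≈ 4.81 mg/L

Effluent substrate depends only on kinetics and SRT: S = K_s(1 + k_d θ_c) / [θ_c(Yk − k_d) − 1] = 45.7 × (1 + 0.0484 × 5.50) / [5.50 × (0.601 × 4.02 − 0.0484) − 1] = 57.87 / 12.02 = 4.813 mg/L.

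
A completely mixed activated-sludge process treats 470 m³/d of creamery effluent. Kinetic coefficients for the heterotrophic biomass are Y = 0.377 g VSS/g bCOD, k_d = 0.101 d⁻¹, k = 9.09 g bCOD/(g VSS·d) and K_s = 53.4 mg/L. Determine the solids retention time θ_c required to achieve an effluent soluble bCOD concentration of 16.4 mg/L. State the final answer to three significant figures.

From 1/θ_c = Y·k·S/(K_s + S) − k_d: Y·k·S/(K_s+S) = 0.377 × 9.09 × 16.4 / (53.4 + 16.4) = 0.8052 d⁻¹.
θ_c = 1/(μ − k_d) = 1/(0.8052 − 0.101) = 1/0.7042 = 1.420 d.

θ_c ≈ 1.42 d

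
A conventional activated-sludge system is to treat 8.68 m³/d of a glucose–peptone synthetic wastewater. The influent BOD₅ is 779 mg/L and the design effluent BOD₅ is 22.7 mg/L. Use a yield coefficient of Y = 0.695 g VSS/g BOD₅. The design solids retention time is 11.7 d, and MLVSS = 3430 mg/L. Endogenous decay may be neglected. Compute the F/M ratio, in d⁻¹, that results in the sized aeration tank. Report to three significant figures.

V·X = Y·Q·ΔS·θ_c gives V = 0.695 × 8.68 × (779 − 22.7) × 11.7 / 3430 = 15.56 m³.
F/M = Q·S₀ / (V·X) = 8.68 × 779 / (15.56 × 3430) = 0.1267 g BOD₅·(g VSS·d)⁻¹.

F/M ≈ 0.127 d⁻¹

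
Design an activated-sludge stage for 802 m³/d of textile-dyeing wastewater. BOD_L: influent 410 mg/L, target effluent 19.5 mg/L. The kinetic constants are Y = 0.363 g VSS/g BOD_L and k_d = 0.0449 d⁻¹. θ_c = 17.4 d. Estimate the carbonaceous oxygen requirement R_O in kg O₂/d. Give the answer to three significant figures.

The observed yield is Y_obs = Y/(1 + k_d·θ_c) = 0.363 / (1 + 0.0449 × 17.4) = 0.363 / 1.781 = 0.2038 g VSS per g BOD_L removed.
Mass of BOD_L removed per day: Q(S₀ − S) = 802 × 390.5 g/m³ = 313.2 kg/d.
P_X = Y_obs·Q·(S₀ − S) = 0.2038 × 313.2 = 63.82 kg VSS/d.
Carbonaceous O₂ demand = substrate oxidised − cell-mass equivalent = 313.2 − 1.42 × 63.82 = 222.6 kg O₂/d.

R_O ≈ 223 kg O₂/d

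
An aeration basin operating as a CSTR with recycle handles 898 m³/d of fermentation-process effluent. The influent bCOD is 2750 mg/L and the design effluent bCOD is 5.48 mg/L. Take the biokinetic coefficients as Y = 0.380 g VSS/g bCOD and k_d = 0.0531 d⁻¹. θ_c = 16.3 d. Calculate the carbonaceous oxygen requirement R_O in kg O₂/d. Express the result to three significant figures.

Observed yield with endogenous decay: Y_obs = Y / (1 + k_d·θ_c) = 0.380 / (1 + 0.0531 × 16.3) = 0.380 / 1.866 = 0.2037 g VSS/g bCOD.
ΔS = 2750 − 5.48 = 2745 mg/L, so the substrate removal rate is 898 × 2745/1000 = 2465 kg bCOD/d.
Biomass synthesised: P_X = Y_obs × 2465 = 502.0 kg VSS/d.
R_O = Q·(S₀ − S) − 1.42·P_X = 2465 − 1.42 × 502.0 = 1752 kg O₂/d.

R_O ≈ 1750 kg O₂/d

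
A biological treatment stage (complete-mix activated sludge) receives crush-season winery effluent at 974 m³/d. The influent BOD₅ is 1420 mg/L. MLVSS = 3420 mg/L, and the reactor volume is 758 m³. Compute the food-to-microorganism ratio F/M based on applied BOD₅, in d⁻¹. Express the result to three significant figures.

F/M ≈ 0.534 d⁻¹

F/M = applied load / biomass = Q·S₀/(V·X) = 974 × 1420 / (758.0 × 3420) = 0.5335 d⁻¹.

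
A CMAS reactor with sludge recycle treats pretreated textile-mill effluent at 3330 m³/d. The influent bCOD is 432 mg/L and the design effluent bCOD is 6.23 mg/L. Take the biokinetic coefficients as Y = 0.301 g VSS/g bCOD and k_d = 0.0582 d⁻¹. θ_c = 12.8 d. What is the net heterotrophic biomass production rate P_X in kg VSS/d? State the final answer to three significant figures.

Observed yield with endogenous decay: Y_obs = Y / (1 + k_d·θ_c) = 0.301 / (1 + 0.0582 × 12.8) = 0.301 / 1.745 = 0.1725 g VSS/g bCOD.
ΔS = 432 − 6.23 = 425.8 mg/L, so the substrate removal rate is 3330 × 425.8/1000 = 1418 kg bCOD/d.
P_X = Y_obs · Q(S₀ − S) = 0.1725 × 1418 = 244.6 kg VSS/d.

P_X ≈ 245 kg VSS/d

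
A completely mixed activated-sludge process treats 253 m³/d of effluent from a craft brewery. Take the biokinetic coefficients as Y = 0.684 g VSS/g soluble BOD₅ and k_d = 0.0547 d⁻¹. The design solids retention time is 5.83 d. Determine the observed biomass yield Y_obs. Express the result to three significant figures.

Y_obs ≈ 0.519 g VSS/g soluble BOD₅

Correct the yield for decay: Y_obs = Y/(1 + k_d θ_c) = 0.684 / (1 + 0.0547 × 5.83) = 0.684 / 1.319 = 0.5186.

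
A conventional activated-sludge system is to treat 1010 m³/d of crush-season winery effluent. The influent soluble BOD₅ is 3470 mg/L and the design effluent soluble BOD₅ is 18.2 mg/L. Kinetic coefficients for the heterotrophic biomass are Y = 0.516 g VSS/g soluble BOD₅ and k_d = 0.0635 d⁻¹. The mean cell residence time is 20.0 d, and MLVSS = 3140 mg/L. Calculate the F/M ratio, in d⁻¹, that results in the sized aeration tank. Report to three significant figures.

From the SRT design equation V = Y Q (S₀−S) θ_c / [X (1 + k_d θ_c)] = 0.516 × 1010 × (3470 − 18.2) × 20.0 / [3140 × (1 + 0.0635 × 20.0)] = 3.6×10^7 / 7128 = 5048 m³.
F/M = applied load / biomass = Q·S₀/(V·X) = 1010 × 3470 / (5048 × 3140) = 0.2211 d⁻¹.

F/M ≈ 0.221 d⁻¹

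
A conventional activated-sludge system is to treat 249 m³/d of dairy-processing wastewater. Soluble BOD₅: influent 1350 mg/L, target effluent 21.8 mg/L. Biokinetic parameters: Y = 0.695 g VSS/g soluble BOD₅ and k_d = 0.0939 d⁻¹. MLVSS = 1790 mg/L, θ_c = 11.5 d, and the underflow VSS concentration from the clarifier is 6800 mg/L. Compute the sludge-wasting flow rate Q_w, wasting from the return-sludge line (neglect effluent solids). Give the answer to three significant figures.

From the SRT design equation V = Y Q (S₀−S) θ_c / [X (1 + k_d θ_c)] = 0.695 × 249 × (1350 − 21.8) × 11.5 / [1790 × (1 + 0.0939 × 11.5)] = 2.64×10^6 / 3723 = 710.0 m³.
Wasting from the return line (neglecting effluent solids): Q_w = V·X / (θ_c·X_r) = 710.0 × 1790 / (11.5 × 6800) = 16.25 m³/d.

Q_w ≈ 16.3 m³/d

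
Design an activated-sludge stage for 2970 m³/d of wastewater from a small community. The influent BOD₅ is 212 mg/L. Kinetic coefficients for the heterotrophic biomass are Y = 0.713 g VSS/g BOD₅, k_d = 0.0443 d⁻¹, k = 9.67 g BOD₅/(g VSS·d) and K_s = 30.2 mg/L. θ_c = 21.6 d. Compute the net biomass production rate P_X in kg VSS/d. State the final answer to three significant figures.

P_X ≈ 229 kg VSS/d

From the Monod/SRT balance for a CMAS, S = K_s·(1+k_d θ_c)/[θ_c·(Y k − k_d) − 1] = 30.2 × (1 + 0.0443 × 21.6) / [21.6 × (0.713 × 9.67 − 0.0443) − 1] = 59.10 / 147.0 = 0.4021 mg/L.
The observed yield is Y_obs = Y/(1 + k_d·θ_c) = 0.713 / (1 + 0.0443 × 21.6) = 0.713 / 1.957 = 0.3644 g VSS per g BOD₅ removed.
Q·(S₀ − S) = 2970 × (212 − 0.402) × 10⁻³ = 628.4 kg/d removed.
So the net sludge growth is P_X = 0.3644 × 628.4 = 229.0 kg VSS/d.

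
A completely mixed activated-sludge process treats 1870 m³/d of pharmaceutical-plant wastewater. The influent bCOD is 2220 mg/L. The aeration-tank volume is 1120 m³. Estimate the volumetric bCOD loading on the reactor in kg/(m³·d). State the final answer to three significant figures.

L_v ≈ 3.71 kg bCOD/(m³·d)

Volumetric loading L_v = Q·S₀ / V = 1870 × 2220 g/m³ / 1120 m³ = 3707 g/(m³·d) = 3.707 kg bCOD/(m³·d).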